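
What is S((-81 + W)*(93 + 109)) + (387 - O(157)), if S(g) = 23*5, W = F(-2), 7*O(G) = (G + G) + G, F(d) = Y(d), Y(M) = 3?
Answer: 3043/7 ≈ 434.71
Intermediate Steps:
F(d) = 3
O(G) = 3*G/7 (O(G) = ((G + G) + G)/7 = (2*G + G)/7 = (3*G)/7 = 3*G/7)
W = 3
S(g) = 115
S((-81 + W)*(93 + 109)) + (387 - O(157)) = 115 + (387 - 3*157/7) = 115 + (387 - 1*471/7) = 115 + (387 - 471/7) = 115 + 2238/7 = 3043/7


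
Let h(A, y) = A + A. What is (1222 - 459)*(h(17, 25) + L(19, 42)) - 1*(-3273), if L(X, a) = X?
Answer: 43712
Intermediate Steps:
h(A, y) = 2*A
(1222 - 459)*(h(17, 25) + L(19, 42)) - 1*(-3273) = (1222 - 459)*(2*17 + 19) - 1*(-3273) = 763*(34 + 19) + 3273 = 763*53 + 3273 = 40439 + 3273 = 43712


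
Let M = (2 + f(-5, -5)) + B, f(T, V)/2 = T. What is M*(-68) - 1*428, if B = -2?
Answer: 252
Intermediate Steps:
f(T, V) = 2*T
M = -10 (M = (2 + 2*(-5)) - 2 = (2 - 10) - 2 = -8 - 2 = -10)
M*(-68) - 1*428 = -10*(-68) - 1*428 = 680 - 428 = 252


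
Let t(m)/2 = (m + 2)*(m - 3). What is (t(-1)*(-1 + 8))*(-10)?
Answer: 560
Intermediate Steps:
t(m) = 2*(-3 + m)*(2 + m) (t(m) = 2*((m + 2)*(m - 3)) = 2*((2 + m)*(-3 + m)) = 2*((-3 + m)*(2 + m)) = 2*(-3 + m)*(2 + m))
(t(-1)*(-1 + 8))*(-10) = ((-12 - 2*(-1) + 2*(-1)²)*(-1 + 8))*(-10) = ((-12 + 2 + 2*1)*7)*(-10) = ((-12 + 2 + 2)*7)*(-10) = -8*7*(-10) = -56*(-10) = 560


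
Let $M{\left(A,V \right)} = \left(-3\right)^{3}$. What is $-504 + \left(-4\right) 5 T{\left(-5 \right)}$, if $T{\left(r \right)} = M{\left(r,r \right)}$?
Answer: $36$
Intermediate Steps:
$M{\left(A,V \right)} = -27$
$T{\left(r \right)} = -27$
$-504 + \left(-4\right) 5 T{\left(-5 \right)} = -504 + \left(-4\right) 5 \left(-27\right) = -504 - -540 = -504 + 540 = 36$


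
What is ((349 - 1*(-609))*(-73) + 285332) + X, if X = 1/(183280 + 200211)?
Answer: 82603194419/383491 ≈ 2.1540e+5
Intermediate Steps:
X = 1/383491 ≈ 2.6076e-6
((349 - 1*(-609))*(-73) + 285332) + X = ((349 - 1*(-609))*(-73) + 285332) + 1/383491 = ((349 + 609)*(-73) + 285332) + 1/383491 = (958*(-73) + 285332) + 1/383491 = (-69934 + 285332) + 1/383491 = 215398 + 1/383491 = 82603194419/383491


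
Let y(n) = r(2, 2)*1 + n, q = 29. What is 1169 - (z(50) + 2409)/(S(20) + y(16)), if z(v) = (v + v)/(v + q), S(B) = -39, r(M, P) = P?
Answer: 2129782/1659 ≈ 1283.8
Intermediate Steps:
y(n) = 2 + n (y(n) = 2*1 + n = 2 + n)
z(v) = 2*v/(29 + v) (z(v) = (v + v)/(v + 29) = (2*v)/(29 + v) = 2*v/(29 + v))
1169 - (z(50) + 2409)/(S(20) + y(16)) = 1169 - (2*50/(29 + 50) + 2409)/(-39 + (2 + 16)) = 1169 - (2*50/79 + 2409)/(-39 + 18) = 1169 - (2*50*(1/79) + 2409)/(-21) = 1169 - (100/79 + 2409)*(-1)/21 = 1169 - 190411*(-1)/(79*21) = 1169 - 1*(-190411/1659) = 1169 + 190411/1659 = 2129782/1659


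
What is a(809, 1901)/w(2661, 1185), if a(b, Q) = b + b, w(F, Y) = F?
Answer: 1618/2661 ≈ 0.60804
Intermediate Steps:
a(b, Q) = 2*b
a(809, 1901)/w(2661, 1185) = (2*809)/2661 = 1618*(1/2661) = 1618/2661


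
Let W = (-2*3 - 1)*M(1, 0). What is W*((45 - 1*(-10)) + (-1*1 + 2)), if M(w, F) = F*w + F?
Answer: 0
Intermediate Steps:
M(w, F) = F + F*w
W = 0 (W = (-2*3 - 1)*(0*(1 + 1)) = (-6 - 1)*(0*2) = -7*0 = 0)
W*((45 - 1*(-10)) + (-1*1 + 2)) = 0*((45 - 1*(-10)) + (-1*1 + 2)) = 0*((45 + 10) + (-1 + 2)) = 0*(55 + 1) = 0*56 = 0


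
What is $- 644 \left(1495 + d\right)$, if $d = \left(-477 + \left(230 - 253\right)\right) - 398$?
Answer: $-384468$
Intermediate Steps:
$d = -898$ ($d = \left(-477 - 23\right) - 398 = -500 - 398 = -898$)
$- 644 \left(1495 + d\right) = - 644 \left(1495 - 898\right) = \left(-644\right) 597 = -384468$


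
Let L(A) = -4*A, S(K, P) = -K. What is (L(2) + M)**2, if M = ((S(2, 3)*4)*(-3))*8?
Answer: 33856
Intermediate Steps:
M = 192 (M = ((-1*2*4)*(-3))*8 = (-2*4*(-3))*8 = -8*(-3)*8 = 24*8 = 192)
(L(2) + M)**2 = (-4*2 + 192)**2 = (-8 + 192)**2 = 184**2 = 33856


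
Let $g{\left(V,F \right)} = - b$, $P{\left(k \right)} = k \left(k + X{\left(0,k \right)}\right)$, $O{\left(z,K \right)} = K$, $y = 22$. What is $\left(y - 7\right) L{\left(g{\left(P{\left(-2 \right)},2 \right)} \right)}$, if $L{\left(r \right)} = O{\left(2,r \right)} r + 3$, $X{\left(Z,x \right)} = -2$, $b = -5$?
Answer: $420$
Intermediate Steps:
$P{\left(k \right)} = k \left(-2 + k\right)$ ($P{\left(k \right)} = k \left(k - 2\right) = k \left(-2 + k\right)$)
$g{\left(V,F \right)} = 5$ ($g{\left(V,F \right)} = \left(-1\right) \left(-5\right) = 5$)
$L{\left(r \right)} = 3 + r^{2}$ ($L{\left(r \right)} = r r + 3 = r^{2} + 3 = 3 + r^{2}$)
$\left(y - 7\right) L{\left(g{\left(P{\left(-2 \right)},2 \right)} \right)} = \left(22 - 7\right) \left(3 + 5^{2}\right) = 15 \left(3 + 25\right) = 15 \cdot 28 = 420$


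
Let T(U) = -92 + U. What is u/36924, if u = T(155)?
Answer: 21/12308 ≈ 0.0017062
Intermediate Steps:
u = 63 (u = -92 + 155 = 63)
u/36924 = 63/36924 = 63*(1/36924) = 21/12308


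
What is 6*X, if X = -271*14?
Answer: -22764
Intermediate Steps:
X = -3794
6*X = 6*(-3794) = -22764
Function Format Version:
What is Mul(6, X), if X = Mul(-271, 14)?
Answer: -22764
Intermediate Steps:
X = -3794
Mul(6, X) = Mul(6, -3794) = -22764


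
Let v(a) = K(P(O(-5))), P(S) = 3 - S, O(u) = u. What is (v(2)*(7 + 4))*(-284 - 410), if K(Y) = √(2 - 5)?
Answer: -7634*I*√3 ≈ -13222.0*I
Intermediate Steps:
K(Y) = I*√3 (K(Y) = √(-3) = I*√3)
v(a) = I*√3
(v(2)*(7 + 4))*(-284 - 410) = ((I*√3)*(7 + 4))*(-284 - 410) = ((I*√3)*11)*(-694) = (11*I*√3)*(-694) = -7634*I*√3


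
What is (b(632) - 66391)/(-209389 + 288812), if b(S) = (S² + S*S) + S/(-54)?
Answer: 19776023/2144421 ≈ 9.2221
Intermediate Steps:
b(S) = 2*S² - S/54 (b(S) = (S² + S²) + S*(-1/54) = 2*S² - S/54)
(b(632) - 66391)/(-209389 + 288812) = ((1/54)*632*(-1 + 108*632) - 66391)/(-209389 + 288812) = ((1/54)*632*(-1 + 68256) - 66391)/79423 = ((1/54)*632*68255 - 66391)*(1/79423) = (21568580/27 - 66391)*(1/79423) = (19776023/27)*(1/79423) = 19776023/2144421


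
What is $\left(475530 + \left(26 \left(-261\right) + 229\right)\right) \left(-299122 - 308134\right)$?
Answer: $-284786668088$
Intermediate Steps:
$\left(475530 + \left(26 \left(-261\right) + 229\right)\right) \left(-299122 - 308134\right) = \left(475530 + \left(-6786 + 229\right)\right) \left(-607256\right) = \left(475530 - 6557\right) \left(-607256\right) = 468973 \left(-607256\right) = -284786668088$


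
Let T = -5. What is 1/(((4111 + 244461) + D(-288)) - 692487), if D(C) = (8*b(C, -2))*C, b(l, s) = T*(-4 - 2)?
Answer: -1/513035 ≈ -1.9492e-6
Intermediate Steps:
b(l, s) = 30 (b(l, s) = -5*(-4 - 2) = -5*(-6) = 30)
D(C) = 240*C (D(C) = (8*30)*C = 240*C)
1/(((4111 + 244461) + D(-288)) - 692487) = 1/(((4111 + 244461) + 240*(-288)) - 692487) = 1/((248572 - 69120) - 692487) = 1/(179452 - 692487) = 1/(-513035) = -1/513035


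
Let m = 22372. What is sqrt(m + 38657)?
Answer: 3*sqrt(6781) ≈ 247.04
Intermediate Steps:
sqrt(m + 38657) = sqrt(22372 + 38657) = sqrt(61029) = 3*sqrt(6781)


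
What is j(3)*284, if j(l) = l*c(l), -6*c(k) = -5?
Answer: 710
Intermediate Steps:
c(k) = ⅚ (c(k) = -⅙*(-5) = ⅚)
j(l) = 5*l/6 (j(l) = l*(⅚) = 5*l/6)
j(3)*284 = ((⅚)*3)*284 = (5/2)*284 = 710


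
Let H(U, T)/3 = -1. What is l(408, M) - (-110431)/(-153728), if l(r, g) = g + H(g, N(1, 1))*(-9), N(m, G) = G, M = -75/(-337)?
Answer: 1373085425/51806336 ≈ 26.504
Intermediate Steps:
M = 75/337 (M = -75*(-1/337) = 75/337 ≈ 0.22255)
H(U, T) = -3 (H(U, T) = 3*(-1) = -3)
l(r, g) = 27 + g (l(r, g) = g - 3*(-9) = g + 27 = 27 + g)
l(408, M) - (-110431)/(-153728) = (27 + 75/337) - (-110431)/(-153728) = 9174/337 - (-110431)*(-1)/153728 = 9174/337 - 1*110431/153728 = 9174/337 - 110431/153728 = 1373085425/51806336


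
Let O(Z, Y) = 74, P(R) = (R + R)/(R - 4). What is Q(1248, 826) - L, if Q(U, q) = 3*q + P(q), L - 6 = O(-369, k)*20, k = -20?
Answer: 408538/411 ≈ 994.01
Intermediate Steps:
P(R) = 2*R/(-4 + R) (P(R) = (2*R)/(-4 + R) = 2*R/(-4 + R))
L = 1486 (L = 6 + 74*20 = 6 + 1480 = 1486)
Q(U, q) = 3*q + 2*q/(-4 + q)
Q(1248, 826) - L = 826*(-10 + 3*826)/(-4 + 826) - 1*1486 = 826*(-10 + 2478)/822 - 1486 = 826*(1/822)*2468 - 1486 = 1019284/411 - 1486 = 408538/411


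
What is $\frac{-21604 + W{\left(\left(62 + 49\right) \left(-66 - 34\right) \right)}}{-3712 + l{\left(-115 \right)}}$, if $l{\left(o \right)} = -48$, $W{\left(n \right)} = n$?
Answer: $\frac{2044}{235} \approx 8.6979$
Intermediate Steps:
$\frac{-21604 + W{\left(\left(62 + 49\right) \left(-66 - 34\right) \right)}}{-3712 + l{\left(-115 \right)}} = \frac{-21604 + \left(62 + 49\right) \left(-66 - 34\right)}{-3712 - 48} = \frac{-21604 + 111 \left(-66 - 34\right)}{-3760} = \left(-21604 + 111 \left(-100\right)\right) \left(- \frac{1}{3760}\right) = \left(-21604 - 11100\right) \left(- \frac{1}{3760}\right) = \left(-32704\right) \left(- \frac{1}{3760}\right) = \frac{2044}{235}$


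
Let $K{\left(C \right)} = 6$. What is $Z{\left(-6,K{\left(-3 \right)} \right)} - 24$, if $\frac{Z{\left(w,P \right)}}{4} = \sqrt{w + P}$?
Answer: $-24$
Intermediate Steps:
$Z{\left(w,P \right)} = 4 \sqrt{P + w}$ ($Z{\left(w,P \right)} = 4 \sqrt{w + P} = 4 \sqrt{P + w}$)
$Z{\left(-6,K{\left(-3 \right)} \right)} - 24 = 4 \sqrt{6 - 6} - 24 = 4 \sqrt{0} - 24 = 4 \cdot 0 - 24 = 0 - 24 = -24$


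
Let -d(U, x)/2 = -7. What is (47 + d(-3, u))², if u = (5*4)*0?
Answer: 3721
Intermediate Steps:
u = 0 (u = 20*0 = 0)
d(U, x) = 14 (d(U, x) = -2*(-7) = 14)
(47 + d(-3, u))² = (47 + 14)² = 61² = 3721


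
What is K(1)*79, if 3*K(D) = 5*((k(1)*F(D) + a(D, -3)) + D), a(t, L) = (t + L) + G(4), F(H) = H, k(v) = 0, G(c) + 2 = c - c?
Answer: -395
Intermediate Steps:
G(c) = -2 (G(c) = -2 + (c - c) = -2 + 0 = -2)
a(t, L) = -2 + L + t (a(t, L) = (t + L) - 2 = (L + t) - 2 = -2 + L + t)
K(D) = -25/3 + 10*D/3 (K(D) = (5*((0*D + (-2 - 3 + D)) + D))/3 = (5*((0 + (-5 + D)) + D))/3 = (5*((-5 + D) + D))/3 = (5*(-5 + 2*D))/3 = (-25 + 10*D)/3 = -25/3 + 10*D/3)
K(1)*79 = (-25/3 + (10/3)*1)*79 = (-25/3 + 10/3)*79 = -5*79 = -395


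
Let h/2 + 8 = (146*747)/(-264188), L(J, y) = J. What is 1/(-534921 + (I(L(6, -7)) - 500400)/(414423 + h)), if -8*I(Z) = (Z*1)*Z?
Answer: -54740569196/29281946115325539 ≈ -1.8694e-6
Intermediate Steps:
I(Z) = -Z**2/8 (I(Z) = -Z*1*Z/8 = -Z*Z/8 = -Z**2/8)
h = -1111283/66047 (h = -16 + 2*((146*747)/(-264188)) = -16 + 2*(109062*(-1/264188)) = -16 + 2*(-54531/132094) = -16 - 54531/66047 = -1111283/66047 ≈ -16.826)
1/(-534921 + (I(L(6, -7)) - 500400)/(414423 + h)) = 1/(-534921 + (-1/8*6**2 - 500400)/(414423 - 1111283/66047)) = 1/(-534921 + (-1/8*36 - 500400)/(27370284598/66047)) = 1/(-534921 + (-9/2 - 500400)*(66047/27370284598)) = 1/(-534921 - 1000809/2*66047/27370284598) = 1/(-534921 - 66100432023/54740569196) = 1/(-29281946115325539/54740569196) = -54740569196/29281946115325539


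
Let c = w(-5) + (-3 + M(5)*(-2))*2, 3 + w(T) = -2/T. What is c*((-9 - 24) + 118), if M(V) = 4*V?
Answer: -7531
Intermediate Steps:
w(T) = -3 - 2/T
c = -443/5 (c = (-3 - 2/(-5)) + (-3 + (4*5)*(-2))*2 = (-3 - 2*(-⅕)) + (-3 + 20*(-2))*2 = (-3 + ⅖) + (-3 - 40)*2 = -13/5 - 43*2 = -13/5 - 86 = -443/5 ≈ -88.600)
c*((-9 - 24) + 118) = -443*((-9 - 24) + 118)/5 = -443*(-33 + 118)/5 = -443/5*85 = -7531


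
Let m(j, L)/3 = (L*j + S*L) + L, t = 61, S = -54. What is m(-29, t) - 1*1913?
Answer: -16919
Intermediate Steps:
m(j, L) = -159*L + 3*L*j (m(j, L) = 3*((L*j - 54*L) + L) = 3*((-54*L + L*j) + L) = 3*(-53*L + L*j) = -159*L + 3*L*j)
m(-29, t) - 1*1913 = 3*61*(-53 - 29) - 1*1913 = 3*61*(-82) - 1913 = -15006 - 1913 = -16919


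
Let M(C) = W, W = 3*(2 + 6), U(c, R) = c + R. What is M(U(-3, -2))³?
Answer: 13824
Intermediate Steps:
U(c, R) = R + c
W = 24 (W = 3*8 = 24)
M(C) = 24
M(U(-3, -2))³ = 24³ = 13824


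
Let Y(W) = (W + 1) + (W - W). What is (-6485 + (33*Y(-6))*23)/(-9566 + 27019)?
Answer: -10280/17453 ≈ -0.58901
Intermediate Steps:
Y(W) = 1 + W (Y(W) = (1 + W) + 0 = 1 + W)
(-6485 + (33*Y(-6))*23)/(-9566 + 27019) = (-6485 + (33*(1 - 6))*23)/(-9566 + 27019) = (-6485 + (33*(-5))*23)/17453 = (-6485 - 165*23)*(1/17453) = (-6485 - 3795)*(1/17453) = -10280*1/17453 = -10280/17453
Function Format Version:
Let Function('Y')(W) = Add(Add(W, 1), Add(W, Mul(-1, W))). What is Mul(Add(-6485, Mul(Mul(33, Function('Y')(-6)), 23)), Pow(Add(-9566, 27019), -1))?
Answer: Rational(-10280, 17453) ≈ -0.58901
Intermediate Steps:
Function('Y')(W) = Add(1, W) (Function('Y')(W) = Add(Add(1, W), 0) = Add(1, W))
Mul(Add(-6485, Mul(Mul(33, Function('Y')(-6)), 23)), Pow(Add(-9566, 27019), -1)) = Mul(Add(-6485, Mul(Mul(33, Add(1, -6)), 23)), Pow(Add(-9566, 27019), -1)) = Mul(Add(-6485, Mul(Mul(33, -5), 23)), Pow(17453, -1)) = Mul(Add(-6485, Mul(-165, 23)), Rational(1, 17453)) = Mul(Add(-6485, -3795), Rational(1, 17453)) = Mul(-10280, Rational(1, 17453)) = Rational(-10280, 17453)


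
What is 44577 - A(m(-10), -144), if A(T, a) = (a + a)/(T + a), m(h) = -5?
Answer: 6641685/149 ≈ 44575.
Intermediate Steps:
A(T, a) = 2*a/(T + a) (A(T, a) = (2*a)/(T + a) = 2*a/(T + a))
44577 - A(m(-10), -144) = 44577 - 2*(-144)/(-5 - 144) = 44577 - 2*(-144)/(-149) = 44577 - 2*(-144)*(-1)/149 = 44577 - 1*288/149 = 44577 - 288/149 = 6641685/149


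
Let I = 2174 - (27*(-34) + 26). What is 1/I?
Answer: 1/3066 ≈ 0.00032616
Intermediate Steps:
I = 3066 (I = 2174 - (-918 + 26) = 2174 - 1*(-892) = 2174 + 892 = 3066)
1/I = 1/3066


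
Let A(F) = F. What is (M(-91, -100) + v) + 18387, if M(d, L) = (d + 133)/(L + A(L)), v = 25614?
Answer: 4400079/100 ≈ 44001.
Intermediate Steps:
M(d, L) = (133 + d)/(2*L) (M(d, L) = (d + 133)/(L + L) = (133 + d)/((2*L)) = (133 + d)*(1/(2*L)) = (133 + d)/(2*L))
(M(-91, -100) + v) + 18387 = ((½)*(133 - 91)/(-100) + 25614) + 18387 = ((½)*(-1/100)*42 + 25614) + 18387 = (-21/100 + 25614) + 18387 = 2561379/100 + 18387 = 4400079/100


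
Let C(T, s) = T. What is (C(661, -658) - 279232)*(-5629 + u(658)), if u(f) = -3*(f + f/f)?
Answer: 2118811026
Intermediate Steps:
u(f) = -3 - 3*f (u(f) = -3*(f + 1) = -3*(1 + f) = -3 - 3*f)
(C(661, -658) - 279232)*(-5629 + u(658)) = (661 - 279232)*(-5629 + (-3 - 3*658)) = -278571*(-5629 + (-3 - 1974)) = -278571*(-5629 - 1977) = -278571*(-7606) = 2118811026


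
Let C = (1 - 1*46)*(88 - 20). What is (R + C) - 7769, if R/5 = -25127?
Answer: -136464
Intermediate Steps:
R = -125635 (R = 5*(-25127) = -125635)
C = -3060 (C = (1 - 46)*68 = -45*68 = -3060)
(R + C) - 7769 = (-125635 - 3060) - 7769 = -128695 - 7769 = -136464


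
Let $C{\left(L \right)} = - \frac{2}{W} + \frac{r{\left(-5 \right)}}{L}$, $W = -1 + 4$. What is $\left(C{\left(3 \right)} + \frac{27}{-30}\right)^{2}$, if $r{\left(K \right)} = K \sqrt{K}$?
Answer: $- \frac{10291}{900} + \frac{47 i \sqrt{5}}{9} \approx -11.434 + 11.677 i$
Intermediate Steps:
$r{\left(K \right)} = K^{\frac{3}{2}}$
$W = 3$
$C{\left(L \right)} = - \frac{2}{3} - \frac{5 i \sqrt{5}}{L}$ ($C{\left(L \right)} = - \frac{2}{3} + \frac{\left(-5\right)^{\frac{3}{2}}}{L} = \left(-2\right) \frac{1}{3} + \frac{\left(-5\right) i \sqrt{5}}{L} = - \frac{2}{3} - \frac{5 i \sqrt{5}}{L}$)
$\left(C{\left(3 \right)} + \frac{27}{-30}\right)^{2} = \left(\left(- \frac{2}{3} - \frac{5 i \sqrt{5}}{3}\right) + \frac{27}{-30}\right)^{2} = \left(\left(- \frac{2}{3} - 5 i \sqrt{5} \cdot \frac{1}{3}\right) + 27 \left(- \frac{1}{30}\right)\right)^{2} = \left(\left(- \frac{2}{3} - \frac{5 i \sqrt{5}}{3}\right) - \frac{9}{10}\right)^{2} = \left(- \frac{47}{30} - \frac{5 i \sqrt{5}}{3}\right)^{2}$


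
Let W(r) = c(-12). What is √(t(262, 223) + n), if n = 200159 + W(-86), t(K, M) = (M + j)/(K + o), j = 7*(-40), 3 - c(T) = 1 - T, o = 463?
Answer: 32*√4109503/145 ≈ 447.38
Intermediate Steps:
c(T) = 2 + T (c(T) = 3 - (1 - T) = 3 + (-1 + T) = 2 + T)
j = -280
W(r) = -10 (W(r) = 2 - 12 = -10)
t(K, M) = (-280 + M)/(463 + K) (t(K, M) = (M - 280)/(K + 463) = (-280 + M)/(463 + K))
n = 200149 (n = 200159 - 10 = 200149)
√(t(262, 223) + n) = √((-280 + 223)/(463 + 262) + 200149) = √(-57/725 + 200149) = √(145107968/725) = 32*√4109503/145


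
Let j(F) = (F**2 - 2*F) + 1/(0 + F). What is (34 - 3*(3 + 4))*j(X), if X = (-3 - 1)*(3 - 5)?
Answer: 5005/8 ≈ 625.63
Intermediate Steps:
X = 8 (X = -4*(-2) = 8)
j(F) = 1/F + F**2 - 2*F (j(F) = (F**2 - 2*F) + 1/F = 1/F + F**2 - 2*F)
(34 - 3*(3 + 4))*j(X) = (34 - 3*(3 + 4))*((1 + 8**2*(-2 + 8))/8) = (34 - 3*7)*((1 + 64*6)/8) = (34 - 21)*((1 + 384)/8) = 13*((1/8)*385) = 13*(385/8) = 5005/8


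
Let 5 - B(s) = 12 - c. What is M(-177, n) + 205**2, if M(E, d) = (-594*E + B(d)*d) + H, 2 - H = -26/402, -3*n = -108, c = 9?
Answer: 29594650/201 ≈ 1.4724e+5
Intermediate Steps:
B(s) = 2 (B(s) = 5 - (12 - 1*9) = 5 - (12 - 9) = 5 - 1*3 = 5 - 3 = 2)
n = 36 (n = -1/3*(-108) = 36)
H = 415/201 (H = 2 - (-26)/402 = 2 - 1*(-13/201) = 2 + 13/201 = 415/201 ≈ 2.0647)
M(E, d) = 415/201 - 594*E + 2*d (M(E, d) = (-594*E + 2*d) + 415/201 = 415/201 - 594*E + 2*d)
M(-177, n) + 205**2 = (415/201 - 594*(-177) + 2*36) + 205**2 = (415/201 + 105138 + 72) + 42025 = 21147625/201 + 42025 = 29594650/201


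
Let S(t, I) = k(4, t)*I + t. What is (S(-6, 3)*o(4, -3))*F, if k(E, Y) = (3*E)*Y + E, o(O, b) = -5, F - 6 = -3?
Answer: 3150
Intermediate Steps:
F = 3 (F = 6 - 3 = 3)
k(E, Y) = E + 3*E*Y (k(E, Y) = 3*E*Y + E = E + 3*E*Y)
S(t, I) = t + I*(4 + 12*t) (S(t, I) = (4*(1 + 3*t))*I + t = (4 + 12*t)*I + t = I*(4 + 12*t) + t = t + I*(4 + 12*t))
(S(-6, 3)*o(4, -3))*F = ((-6 + 4*3*(1 + 3*(-6)))*(-5))*3 = ((-6 + 4*3*(1 - 18))*(-5))*3 = ((-6 + 4*3*(-17))*(-5))*3 = ((-6 - 204)*(-5))*3 = -210*(-5)*3 = 1050*3 = 3150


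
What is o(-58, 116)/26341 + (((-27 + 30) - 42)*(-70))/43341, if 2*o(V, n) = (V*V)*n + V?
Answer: 406047773/54364061 ≈ 7.4690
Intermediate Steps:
o(V, n) = V/2 + n*V**2/2 (o(V, n) = ((V*V)*n + V)/2 = (V**2*n + V)/2 = (n*V**2 + V)/2 = (V + n*V**2)/2 = V/2 + n*V**2/2)
o(-58, 116)/26341 + (((-27 + 30) - 42)*(-70))/43341 = ((1/2)*(-58)*(1 - 58*116))/26341 + (((-27 + 30) - 42)*(-70))/43341 = ((1/2)*(-58)*(1 - 6728))*(1/26341) + ((3 - 42)*(-70))*(1/43341) = ((1/2)*(-58)*(-6727))*(1/26341) - 39*(-70)*(1/43341) = 195083*(1/26341) + 2730*(1/43341) = 27869/3763 + 910/14447 = 406047773/54364061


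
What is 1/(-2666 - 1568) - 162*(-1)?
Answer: 685907/4234 ≈ 162.00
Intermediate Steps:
1/(-2666 - 1568) - 162*(-1) = 1/(-4234) + 162 = -1/4234 + 162 = 685907/4234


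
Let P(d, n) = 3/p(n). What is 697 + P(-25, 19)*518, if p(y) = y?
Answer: 14797/19 ≈ 778.79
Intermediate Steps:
P(d, n) = 3/n
697 + P(-25, 19)*518 = 697 + (3/19)*518 = 697 + 1554/19 = 14797/19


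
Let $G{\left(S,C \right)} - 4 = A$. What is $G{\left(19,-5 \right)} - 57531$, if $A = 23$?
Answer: $-57504$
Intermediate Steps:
$G{\left(S,C \right)} = 27$ ($G{\left(S,C \right)} = 4 + 23 = 27$)
$G{\left(19,-5 \right)} - 57531 = 27 - 57531 = -57504$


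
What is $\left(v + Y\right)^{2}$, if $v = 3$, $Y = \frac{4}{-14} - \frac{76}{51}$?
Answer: $\frac{190969}{127449} \approx 1.4984$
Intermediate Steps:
$Y = - \frac{634}{357}$ ($Y = 4 \left(- \frac{1}{14}\right) - \frac{76}{51} = - \frac{2}{7} - \frac{76}{51} = - \frac{634}{357} \approx -1.7759$)
$\left(v + Y\right)^{2} = \left(3 - \frac{634}{357}\right)^{2} = \left(\frac{437}{357}\right)^{2} = \frac{190969}{127449}$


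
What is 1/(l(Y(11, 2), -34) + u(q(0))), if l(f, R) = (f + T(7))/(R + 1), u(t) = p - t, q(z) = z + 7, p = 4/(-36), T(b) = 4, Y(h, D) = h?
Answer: -99/749 ≈ -0.13218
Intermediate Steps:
p = -⅑ (p = 4*(-1/36) = -⅑ ≈ -0.11111)
q(z) = 7 + z
u(t) = -⅑ - t
l(f, R) = (4 + f)/(1 + R) (l(f, R) = (f + 4)/(R + 1) = (4 + f)/(1 + R))
1/(l(Y(11, 2), -34) + u(q(0))) = 1/((4 + 11)/(1 - 34) + (-⅑ - (7 + 0))) = 1/(15/(-33) + (-⅑ - 1*7)) = 1/(-1/33*15 + (-⅑ - 7)) = 1/(-5/11 - 64/9) = 1/(-749/99) = -99/749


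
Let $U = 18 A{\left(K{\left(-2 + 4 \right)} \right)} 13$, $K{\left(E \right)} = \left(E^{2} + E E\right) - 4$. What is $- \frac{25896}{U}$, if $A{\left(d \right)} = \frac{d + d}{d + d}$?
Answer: $- \frac{332}{3} \approx -110.67$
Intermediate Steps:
$K{\left(E \right)} = -4 + 2 E^{2}$ ($K{\left(E \right)} = \left(E^{2} + E^{2}\right) - 4 = 2 E^{2} - 4 = -4 + 2 E^{2}$)
$A{\left(d \right)} = 1$ ($A{\left(d \right)} = \frac{2 d}{2 d} = 2 d \frac{1}{2 d} = 1$)
$U = 234$ ($U = 18 \cdot 1 \cdot 13 = 18 \cdot 13 = 234$)
$- \frac{25896}{U} = - \frac{25896}{234} = \left(-25896\right) \frac{1}{234} = - \frac{332}{3}$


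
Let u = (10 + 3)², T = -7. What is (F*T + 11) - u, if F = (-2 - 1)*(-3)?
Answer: -221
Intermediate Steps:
u = 169 (u = 13² = 169)
F = 9 (F = -3*(-3) = 9)
(F*T + 11) - u = (9*(-7) + 11) - 1*169 = (-63 + 11) - 169 = -52 - 169 = -221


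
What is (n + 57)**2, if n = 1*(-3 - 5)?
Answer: 2401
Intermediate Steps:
n = -8 (n = 1*(-8) = -8)
(n + 57)**2 = (-8 + 57)**2 = 49**2 = 2401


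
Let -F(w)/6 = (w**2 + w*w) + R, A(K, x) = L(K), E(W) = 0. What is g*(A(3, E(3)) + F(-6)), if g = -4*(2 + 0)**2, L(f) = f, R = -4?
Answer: 6480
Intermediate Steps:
A(K, x) = K
F(w) = 24 - 12*w**2 (F(w) = -6*((w**2 + w*w) - 4) = -6*((w**2 + w**2) - 4) = -6*(2*w**2 - 4) = -6*(-4 + 2*w**2) = 24 - 12*w**2)
g = -16 (g = -4*2**2 = -4*4 = -16)
g*(A(3, E(3)) + F(-6)) = -16*(3 + (24 - 12*(-6)**2)) = -16*(3 + (24 - 12*36)) = -16*(3 + (24 - 432)) = -16*(3 - 408) = -16*(-405) = 6480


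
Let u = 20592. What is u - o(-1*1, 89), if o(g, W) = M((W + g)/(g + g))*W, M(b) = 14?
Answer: 19346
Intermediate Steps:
o(g, W) = 14*W
u - o(-1*1, 89) = 20592 - 14*89 = 20592 - 1*1246 = 20592 - 1246 = 19346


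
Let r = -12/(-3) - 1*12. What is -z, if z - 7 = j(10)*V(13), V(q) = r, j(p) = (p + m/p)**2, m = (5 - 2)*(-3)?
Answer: 16387/25 ≈ 655.48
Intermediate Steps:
m = -9 (m = 3*(-3) = -9)
j(p) = (p - 9/p)**2
r = -8 (r = -12*(-1/3) - 12 = 4 - 12 = -8)
V(q) = -8
z = -16387/25 (z = 7 + ((-9 + 10**2)**2/10**2)*(-8) = 7 + ((-9 + 100)**2/100)*(-8) = 7 + ((1/100)*91**2)*(-8) = 7 + ((1/100)*8281)*(-8) = 7 + (8281/100)*(-8) = 7 - 16562/25 = -16387/25 ≈ -655.48)
-z = -1*(-16387/25) = 16387/25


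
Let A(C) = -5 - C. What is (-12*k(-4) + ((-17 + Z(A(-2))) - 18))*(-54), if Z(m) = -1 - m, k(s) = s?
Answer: -810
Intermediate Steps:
(-12*k(-4) + ((-17 + Z(A(-2))) - 18))*(-54) = (-12*(-4) + ((-17 + (-1 - (-5 - 1*(-2)))) - 18))*(-54) = (48 + ((-17 + (-1 - (-5 + 2))) - 18))*(-54) = (48 + ((-17 + (-1 - 1*(-3))) - 18))*(-54) = (48 + ((-17 + (-1 + 3)) - 18))*(-54) = (48 + ((-17 + 2) - 18))*(-54) = (48 + (-15 - 18))*(-54) = (48 - 33)*(-54) = 15*(-54) = -810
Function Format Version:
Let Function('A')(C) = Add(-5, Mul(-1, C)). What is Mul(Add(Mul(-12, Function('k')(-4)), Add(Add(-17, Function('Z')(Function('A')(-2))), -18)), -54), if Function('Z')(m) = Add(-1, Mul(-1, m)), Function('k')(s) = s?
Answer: -810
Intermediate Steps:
Mul(Add(Mul(-12, Function('k')(-4)), Add(Add(-17, Function('Z')(Function('A')(-2))), -18)), -54) = Mul(Add(Mul(-12, -4), Add(Add(-17, Add(-1, Mul(-1, Add(-5, Mul(-1, -2))))), -18)), -54) = Mul(Add(48, Add(Add(-17, Add(-1, Mul(-1, Add(-5, 2)))), -18)), -54) = Mul(Add(48, Add(Add(-17, Add(-1, Mul(-1, -3))), -18)), -54) = Mul(Add(48, Add(Add(-17, Add(-1, 3)), -18)), -54) = Mul(Add(48, Add(Add(-17, 2), -18)), -54) = Mul(Add(48, Add(-15, -18)), -54) = Mul(Add(48, -33), -54) = Mul(15, -54) = -810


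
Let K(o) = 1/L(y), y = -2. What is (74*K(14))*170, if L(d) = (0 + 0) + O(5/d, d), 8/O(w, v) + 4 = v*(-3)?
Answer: 3145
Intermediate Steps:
O(w, v) = 8/(-4 - 3*v) (O(w, v) = 8/(-4 + v*(-3)) = 8/(-4 - 3*v))
L(d) = -8/(4 + 3*d) (L(d) = (0 + 0) - 8/(4 + 3*d) = 0 - 8/(4 + 3*d) = -8/(4 + 3*d))
K(o) = ¼ (K(o) = 1/(-8/(4 + 3*(-2))) = 1/(-8/(4 - 6)) = 1/(-8/(-2)) = 1/(-8*(-½)) = 1/4 = ¼)
(74*K(14))*170 = (74*(¼))*170 = (37/2)*170 = 3145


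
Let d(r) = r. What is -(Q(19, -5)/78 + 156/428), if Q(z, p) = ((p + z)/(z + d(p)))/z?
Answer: -57905/158574 ≈ -0.36516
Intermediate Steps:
Q(z, p) = 1/z (Q(z, p) = ((p + z)/(z + p))/z = ((p + z)/(p + z))/z = 1/z)
-(Q(19, -5)/78 + 156/428) = -(1/(19*78) + 156/428) = -((1/19)*(1/78) + 156*(1/428)) = -(1/1482 + 39/107) = -1*57905/158574 = -57905/158574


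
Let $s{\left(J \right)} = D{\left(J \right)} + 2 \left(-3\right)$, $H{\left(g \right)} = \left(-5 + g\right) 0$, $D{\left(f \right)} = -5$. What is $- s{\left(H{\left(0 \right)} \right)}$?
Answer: $11$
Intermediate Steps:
$H{\left(g \right)} = 0$
$s{\left(J \right)} = -11$ ($s{\left(J \right)} = -5 + 2 \left(-3\right) = -5 - 6 = -11$)
$- s{\left(H{\left(0 \right)} \right)} = \left(-1\right) \left(-11\right) = 11$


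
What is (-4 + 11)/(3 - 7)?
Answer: -7/4 ≈ -1.7500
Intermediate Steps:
(-4 + 11)/(3 - 7) = 7/(-4) = 7*(-¼) = -7/4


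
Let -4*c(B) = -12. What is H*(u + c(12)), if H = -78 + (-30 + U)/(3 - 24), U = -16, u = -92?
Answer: 141688/21 ≈ 6747.0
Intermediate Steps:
c(B) = 3 (c(B) = -¼*(-12) = 3)
H = -1592/21 (H = -78 + (-30 - 16)/(3 - 24) = -78 - 46/(-21) = -78 - 46*(-1/21) = -78 + 46/21 = -1592/21 ≈ -75.810)
H*(u + c(12)) = -1592*(-92 + 3)/21 = -1592/21*(-89) = 141688/21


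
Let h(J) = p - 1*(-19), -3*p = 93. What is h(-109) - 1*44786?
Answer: -44798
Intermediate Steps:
p = -31 (p = -1/3*93 = -31)
h(J) = -12 (h(J) = -31 - 1*(-19) = -31 + 19 = -12)
h(-109) - 1*44786 = -12 - 1*44786 = -12 - 44786 = -44798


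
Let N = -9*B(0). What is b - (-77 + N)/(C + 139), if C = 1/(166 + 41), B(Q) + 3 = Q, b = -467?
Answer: -6713554/14387 ≈ -466.64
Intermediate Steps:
B(Q) = -3 + Q
C = 1/207 ≈ 0.0048309
N = 27 (N = -9*(-3 + 0) = -9*(-3) = 27)
b - (-77 + N)/(C + 139) = -467 - (-77 + 27)/(1/207 + 139) = -467 - (-50)/28774/207 = -467 - (-50)*207/28774 = -467 - 1*(-5175/14387) = -467 + 5175/14387 = -6713554/14387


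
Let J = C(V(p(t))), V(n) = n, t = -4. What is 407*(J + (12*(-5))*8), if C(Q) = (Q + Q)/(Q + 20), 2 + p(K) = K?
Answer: -1369962/7 ≈ -1.9571e+5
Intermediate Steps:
p(K) = -2 + K
C(Q) = 2*Q/(20 + Q) (C(Q) = (2*Q)/(20 + Q) = 2*Q/(20 + Q))
J = -6/7 (J = 2*(-2 - 4)/(20 + (-2 - 4)) = 2*(-6)/(20 - 6) = 2*(-6)/14 = 2*(-6)*(1/14) = -6/7 ≈ -0.85714)
407*(J + (12*(-5))*8) = 407*(-6/7 + (12*(-5))*8) = 407*(-6/7 - 60*8) = 407*(-6/7 - 480) = 407*(-3366/7) = -1369962/7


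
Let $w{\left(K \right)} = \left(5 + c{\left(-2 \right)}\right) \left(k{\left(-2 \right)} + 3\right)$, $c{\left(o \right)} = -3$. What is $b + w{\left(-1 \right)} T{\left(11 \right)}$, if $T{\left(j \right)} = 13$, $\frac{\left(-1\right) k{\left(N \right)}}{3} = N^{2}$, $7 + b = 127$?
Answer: $-114$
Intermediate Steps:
$b = 120$ ($b = -7 + 127 = 120$)
$k{\left(N \right)} = - 3 N^{2}$
$w{\left(K \right)} = -18$ ($w{\left(K \right)} = \left(5 - 3\right) \left(- 3 \left(-2\right)^{2} + 3\right) = 2 \left(\left(-3\right) 4 + 3\right) = 2 \left(-12 + 3\right) = 2 \left(-9\right) = -18$)
$b + w{\left(-1 \right)} T{\left(11 \right)} = 120 - 234 = -114$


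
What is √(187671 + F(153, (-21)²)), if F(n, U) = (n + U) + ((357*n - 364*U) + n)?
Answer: √82515 ≈ 287.25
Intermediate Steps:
F(n, U) = -363*U + 359*n (F(n, U) = (U + n) + ((-364*U + 357*n) + n) = (U + n) + (-364*U + 358*n) = -363*U + 359*n)
√(187671 + F(153, (-21)²)) = √(187671 + (-363*(-21)² + 359*153)) = √(187671 + (-363*441 + 54927)) = √(187671 + (-160083 + 54927)) = √(187671 - 105156) = √82515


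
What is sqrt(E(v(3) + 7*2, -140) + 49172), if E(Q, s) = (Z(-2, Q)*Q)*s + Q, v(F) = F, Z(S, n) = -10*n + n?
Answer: sqrt(413329) ≈ 642.91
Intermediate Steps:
Z(S, n) = -9*n
E(Q, s) = Q - 9*s*Q**2 (E(Q, s) = ((-9*Q)*Q)*s + Q = (-9*Q**2)*s + Q = -9*s*Q**2 + Q = Q - 9*s*Q**2)
sqrt(E(v(3) + 7*2, -140) + 49172) = sqrt((3 + 7*2)*(1 - 9*(3 + 7*2)*(-140)) + 49172) = sqrt((3 + 14)*(1 - 9*(3 + 14)*(-140)) + 49172) = sqrt(17*(1 - 9*17*(-140)) + 49172) = sqrt(17*(1 + 21420) + 49172) = sqrt(17*21421 + 49172) = sqrt(364157 + 49172) = sqrt(413329)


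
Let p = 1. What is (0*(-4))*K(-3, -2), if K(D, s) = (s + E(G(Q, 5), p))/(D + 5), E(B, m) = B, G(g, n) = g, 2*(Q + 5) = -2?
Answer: 0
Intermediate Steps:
Q = -6 (Q = -5 + (½)*(-2) = -5 - 1 = -6)
K(D, s) = (-6 + s)/(5 + D) (K(D, s) = (s - 6)/(D + 5) = (-6 + s)/(5 + D))
(0*(-4))*K(-3, -2) = (0*(-4))*((-6 - 2)/(5 - 3)) = 0*(-8/2) = 0*((½)*(-8)) = 0*(-4) = 0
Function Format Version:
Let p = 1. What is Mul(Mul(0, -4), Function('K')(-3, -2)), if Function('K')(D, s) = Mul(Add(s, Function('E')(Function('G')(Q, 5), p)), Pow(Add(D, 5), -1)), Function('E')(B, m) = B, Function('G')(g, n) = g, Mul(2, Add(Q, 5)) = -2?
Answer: 0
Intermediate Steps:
Q = -6 (Q = Add(-5, Mul(Rational(1, 2), -2)) = Add(-5, -1) = -6)
Function('K')(D, s) = Mul(Pow(Add(5, D), -1), Add(-6, s)) (Function('K')(D, s) = Mul(Add(s, -6), Pow(Add(D, 5), -1)) = Mul(Add(-6, s), Pow(Add(5, D), -1)) = Mul(Pow(Add(5, D), -1), Add(-6, s)))
Mul(Mul(0, -4), Function('K')(-3, -2)) = Mul(Mul(0, -4), Mul(Pow(Add(5, -3), -1), Add(-6, -2))) = Mul(0, Mul(Pow(2, -1), -8)) = Mul(0, Mul(Rational(1, 2), -8)) = Mul(0, -4) = 0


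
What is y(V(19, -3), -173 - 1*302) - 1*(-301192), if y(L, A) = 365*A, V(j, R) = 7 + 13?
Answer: 127817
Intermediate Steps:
V(j, R) = 20
y(V(19, -3), -173 - 1*302) - 1*(-301192) = 365*(-173 - 1*302) - 1*(-301192) = 365*(-173 - 302) + 301192 = 365*(-475) + 301192 = -173375 + 301192 = 127817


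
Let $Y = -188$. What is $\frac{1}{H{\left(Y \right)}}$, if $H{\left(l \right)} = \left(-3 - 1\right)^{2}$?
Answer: $\frac{1}{16} \approx 0.0625$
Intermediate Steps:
$H{\left(l \right)} = 16$ ($H{\left(l \right)} = \left(-4\right)^{2} = 16$)
$\frac{1}{H{\left(Y \right)}} = \frac{1}{16}$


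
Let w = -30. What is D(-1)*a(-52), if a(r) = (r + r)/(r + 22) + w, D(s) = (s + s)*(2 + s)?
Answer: 796/15 ≈ 53.067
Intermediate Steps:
D(s) = 2*s*(2 + s) (D(s) = (2*s)*(2 + s) = 2*s*(2 + s))
a(r) = -30 + 2*r/(22 + r) (a(r) = (r + r)/(r + 22) - 30 = (2*r)/(22 + r) - 30 = 2*r/(22 + r) - 30 = -30 + 2*r/(22 + r))
D(-1)*a(-52) = (2*(-1)*(2 - 1))*(4*(-165 - 7*(-52))/(22 - 52)) = (2*(-1)*1)*(4*(-165 + 364)/(-30)) = -8*(-1)*199/30 = -2*(-398/15) = 796/15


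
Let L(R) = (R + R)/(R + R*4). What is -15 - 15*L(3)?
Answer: -21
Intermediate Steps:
L(R) = ⅖ (L(R) = (2*R)/(R + 4*R) = (2*R)/((5*R)) = (2*R)*(1/(5*R)) = ⅖)
-15 - 15*L(3) = -15 - 15*⅖ = -15 - 6 = -21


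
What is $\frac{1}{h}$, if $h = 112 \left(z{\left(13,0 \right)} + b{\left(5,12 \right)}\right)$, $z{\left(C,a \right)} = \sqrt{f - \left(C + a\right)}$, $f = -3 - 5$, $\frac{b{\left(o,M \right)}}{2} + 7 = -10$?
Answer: $- \frac{17}{65912} - \frac{i \sqrt{21}}{131824} \approx -0.00025792 - 3.4763 \cdot 10^{-5} i$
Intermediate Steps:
$b{\left(o,M \right)} = -34$ ($b{\left(o,M \right)} = -14 + 2 \left(-10\right) = -14 - 20 = -34$)
$f = -8$
$z{\left(C,a \right)} = \sqrt{-8 - C - a}$ ($z{\left(C,a \right)} = \sqrt{-8 - \left(C + a\right)} = \sqrt{-8 - C - a}$)
$h = -3808 + 112 i \sqrt{21}$ ($h = 112 \left(\sqrt{-8 - 13 - 0} - 34\right) = 112 \left(\sqrt{-8 - 13 + 0} - 34\right) = 112 \left(\sqrt{-21} - 34\right) = 112 \left(i \sqrt{21} - 34\right) = 112 \left(-34 + i \sqrt{21}\right) = -3808 + 112 i \sqrt{21} \approx -3808.0 + 513.25 i$)
$\frac{1}{h} = \frac{1}{-3808 + 112 i \sqrt{21}}$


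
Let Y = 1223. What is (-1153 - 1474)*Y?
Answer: -3212821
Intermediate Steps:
(-1153 - 1474)*Y = (-1153 - 1474)*1223 = -2627*1223 = -3212821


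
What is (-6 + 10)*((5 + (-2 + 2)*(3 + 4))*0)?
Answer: 0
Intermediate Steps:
(-6 + 10)*((5 + (-2 + 2)*(3 + 4))*0) = 4*((5 + 0*7)*0) = 4*((5 + 0)*0) = 4*(5*0) = 4*0 = 0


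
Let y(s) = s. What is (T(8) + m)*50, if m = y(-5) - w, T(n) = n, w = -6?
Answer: 450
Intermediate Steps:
m = 1 (m = -5 - 1*(-6) = -5 + 6 = 1)
(T(8) + m)*50 = (8 + 1)*50 = 9*50 = 450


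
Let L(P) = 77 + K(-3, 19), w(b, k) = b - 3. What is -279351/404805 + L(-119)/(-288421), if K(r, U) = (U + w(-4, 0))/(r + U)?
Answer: -107469557813/155672350540 ≈ -0.69036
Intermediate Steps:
w(b, k) = -3 + b
K(r, U) = (-7 + U)/(U + r) (K(r, U) = (U + (-3 - 4))/(r + U) = (U - 7)/(U + r) = (-7 + U)/(U + r))
L(P) = 311/4 (L(P) = 77 + (-7 + 19)/(19 - 3) = 77 + 12/16 = 77 + (1/16)*12 = 77 + ¾ = 311/4)
-279351/404805 + L(-119)/(-288421) = -279351/404805 + (311/4)/(-288421) = -279351*1/404805 + (311/4)*(-1/288421) = -93117/134935 - 311/1153684 = -107469557813/155672350540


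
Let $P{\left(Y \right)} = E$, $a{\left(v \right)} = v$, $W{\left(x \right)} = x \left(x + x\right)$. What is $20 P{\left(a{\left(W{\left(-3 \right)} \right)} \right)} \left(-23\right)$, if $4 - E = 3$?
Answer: $-460$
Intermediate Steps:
$E = 1$ ($E = 4 - 3 = 1$)
$W{\left(x \right)} = 2 x^{2}$ ($W{\left(x \right)} = x 2 x = 2 x^{2}$)
$P{\left(Y \right)} = 1$
$20 P{\left(a{\left(W{\left(-3 \right)} \right)} \right)} \left(-23\right) = 20 \cdot 1 \left(-23\right) = 20 \left(-23\right) = -460$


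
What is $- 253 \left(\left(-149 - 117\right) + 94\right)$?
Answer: $43516$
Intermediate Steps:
$- 253 \left(\left(-149 - 117\right) + 94\right) = - 253 \left(-266 + 94\right) = \left(-253\right) \left(-172\right) = 43516$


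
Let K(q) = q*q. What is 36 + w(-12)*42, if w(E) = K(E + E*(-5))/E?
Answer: -8028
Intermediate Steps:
K(q) = q²
w(E) = 16*E (w(E) = (E + E*(-5))²/E = (E - 5*E)²/E = (-4*E)²/E = (16*E²)/E = 16*E)
36 + w(-12)*42 = 36 + (16*(-12))*42 = 36 - 192*42 = 36 - 8064 = -8028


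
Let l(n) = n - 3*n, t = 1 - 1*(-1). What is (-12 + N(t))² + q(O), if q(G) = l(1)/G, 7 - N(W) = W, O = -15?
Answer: 737/15 ≈ 49.133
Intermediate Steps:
t = 2 (t = 1 + 1 = 2)
N(W) = 7 - W
l(n) = -2*n
q(G) = -2/G (q(G) = (-2*1)/G = -2/G)
(-12 + N(t))² + q(O) = (-12 + (7 - 1*2))² - 2/(-15) = (-12 + (7 - 2))² - 2*(-1/15) = (-12 + 5)² + 2/15 = (-7)² + 2/15 = 49 + 2/15 = 737/15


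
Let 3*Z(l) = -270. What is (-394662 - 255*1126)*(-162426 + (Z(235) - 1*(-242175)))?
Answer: -54310868928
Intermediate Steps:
Z(l) = -90 (Z(l) = (⅓)*(-270) = -90)
(-394662 - 255*1126)*(-162426 + (Z(235) - 1*(-242175))) = (-394662 - 255*1126)*(-162426 + (-90 - 1*(-242175))) = (-394662 - 287130)*(-162426 + (-90 + 242175)) = -681792*(-162426 + 242085) = -681792*79659 = -54310868928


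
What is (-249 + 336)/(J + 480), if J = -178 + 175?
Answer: 29/159 ≈ 0.18239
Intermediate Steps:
J = -3
(-249 + 336)/(J + 480) = (-249 + 336)/(-3 + 480) = 87/477 = 87*(1/477) = 29/159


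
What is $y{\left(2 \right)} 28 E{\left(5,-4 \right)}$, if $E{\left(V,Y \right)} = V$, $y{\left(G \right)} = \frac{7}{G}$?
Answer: $490$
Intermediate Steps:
$y{\left(2 \right)} 28 E{\left(5,-4 \right)} = \frac{7}{2} \cdot 28 \cdot 5 = 98 \cdot 5 = 490$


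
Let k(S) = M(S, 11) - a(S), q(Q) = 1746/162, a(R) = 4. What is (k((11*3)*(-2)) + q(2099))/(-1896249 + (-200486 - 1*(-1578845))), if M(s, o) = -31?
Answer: 109/2330505 ≈ 4.6771e-5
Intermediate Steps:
q(Q) = 97/9 (q(Q) = 1746*(1/162) = 97/9)
k(S) = -35 (k(S) = -31 - 1*4 = -31 - 4 = -35)
(k((11*3)*(-2)) + q(2099))/(-1896249 + (-200486 - 1*(-1578845))) = (-35 + 97/9)/(-1896249 + (-200486 - 1*(-1578845))) = -218/(9*(-1896249 + (-200486 + 1578845))) = -218/(9*(-1896249 + 1378359)) = -218/9/(-517890) = -218/9*(-1/517890) = 109/2330505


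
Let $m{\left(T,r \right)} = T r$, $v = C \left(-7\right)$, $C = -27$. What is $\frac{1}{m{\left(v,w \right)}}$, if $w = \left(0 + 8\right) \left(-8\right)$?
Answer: $- \frac{1}{12096} \approx -8.2672 \cdot 10^{-5}$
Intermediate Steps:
$w = -64$ ($w = 8 \left(-8\right) = -64$)
$v = 189$ ($v = \left(-27\right) \left(-7\right) = 189$)
$\frac{1}{m{\left(v,w \right)}} = \frac{1}{189 \left(-64\right)} = \frac{1}{-12096} = - \frac{1}{12096}$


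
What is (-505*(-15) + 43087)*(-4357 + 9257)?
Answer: 248243800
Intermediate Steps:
(-505*(-15) + 43087)*(-4357 + 9257) = (7575 + 43087)*4900 = 50662*4900 = 248243800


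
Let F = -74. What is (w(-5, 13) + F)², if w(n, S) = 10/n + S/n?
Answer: 154449/25 ≈ 6178.0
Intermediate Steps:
(w(-5, 13) + F)² = ((10 + 13)/(-5) - 74)² = (-⅕*23 - 74)² = (-23/5 - 74)² = (-393/5)² = 154449/25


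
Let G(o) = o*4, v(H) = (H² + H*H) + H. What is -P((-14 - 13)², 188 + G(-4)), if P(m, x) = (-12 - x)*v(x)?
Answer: 10918560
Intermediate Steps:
v(H) = H + 2*H² (v(H) = (H² + H²) + H = 2*H² + H = H + 2*H²)
G(o) = 4*o
P(m, x) = x*(1 + 2*x)*(-12 - x) (P(m, x) = (-12 - x)*(x*(1 + 2*x)) = x*(1 + 2*x)*(-12 - x))
-P((-14 - 13)², 188 + G(-4)) = -(-1)*(188 + 4*(-4))*(1 + 2*(188 + 4*(-4)))*(12 + (188 + 4*(-4))) = -(-1)*(188 - 16)*(1 + 2*(188 - 16))*(12 + (188 - 16)) = -(-1)*172*(1 + 2*172)*(12 + 172) = -(-1)*172*(1 + 344)*184 = -(-1)*172*345*184 = -1*(-10918560) = 10918560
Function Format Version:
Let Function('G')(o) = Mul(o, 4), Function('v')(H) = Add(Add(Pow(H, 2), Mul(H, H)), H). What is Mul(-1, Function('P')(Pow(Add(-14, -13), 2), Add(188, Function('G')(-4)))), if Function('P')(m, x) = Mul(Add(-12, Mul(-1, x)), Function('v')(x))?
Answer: 10918560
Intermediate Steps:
Function('v')(H) = Add(H, Mul(2, Pow(H, 2))) (Function('v')(H) = Add(Add(Pow(H, 2), Pow(H, 2)), H) = Add(Mul(2, Pow(H, 2)), H) = Add(H, Mul(2, Pow(H, 2))))
Function('G')(o) = Mul(4, o)
Function('P')(m, x) = Mul(x, Add(1, Mul(2, x)), Add(-12, Mul(-1, x))) (Function('P')(m, x) = Mul(Add(-12, Mul(-1, x)), Mul(x, Add(1, Mul(2, x)))) = Mul(x, Add(1, Mul(2, x)), Add(-12, Mul(-1, x))))
Mul(-1, Function('P')(Pow(Add(-14, -13), 2), Add(188, Function('G')(-4)))) = Mul(-1, Mul(-1, Add(188, Mul(4, -4)), Add(1, Mul(2, Add(188, Mul(4, -4)))), Add(12, Add(188, Mul(4, -4))))) = Mul(-1, Mul(-1, Add(188, -16), Add(1, Mul(2, Add(188, -16))), Add(12, Add(188, -16)))) = Mul(-1, Mul(-1, 172, Add(1, Mul(2, 172)), Add(12, 172))) = Mul(-1, Mul(-1, 172, Add(1, 344), 184)) = Mul(-1, Mul(-1, 172, 345, 184)) = Mul(-1, -10918560) = 10918560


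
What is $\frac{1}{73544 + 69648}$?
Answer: $\frac{1}{143192} \approx 6.9836 \cdot 10^{-6}$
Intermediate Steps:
$\frac{1}{73544 + 69648} = \frac{1}{143192}$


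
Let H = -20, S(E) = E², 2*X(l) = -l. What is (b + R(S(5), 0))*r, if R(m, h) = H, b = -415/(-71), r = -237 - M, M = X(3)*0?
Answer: 238185/71 ≈ 3354.7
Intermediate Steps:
X(l) = -l/2 (X(l) = (-l)/2 = -l/2)
M = 0 (M = -½*3*0 = -3/2*0 = 0)
r = -237 (r = -237 - 1*0 = -237 + 0 = -237)
b = 415/71 (b = -415*(-1/71) = 415/71 ≈ 5.8451)
R(m, h) = -20
(b + R(S(5), 0))*r = (415/71 - 20)*(-237) = -1005/71*(-237) = 238185/71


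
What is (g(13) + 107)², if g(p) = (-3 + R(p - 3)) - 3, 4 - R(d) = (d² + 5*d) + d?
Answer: 3025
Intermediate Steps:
R(d) = 4 - d² - 6*d (R(d) = 4 - ((d² + 5*d) + d) = 4 - (d² + 6*d) = 4 + (-d² - 6*d) = 4 - d² - 6*d)
g(p) = 16 - (-3 + p)² - 6*p (g(p) = (-3 + (4 - (p - 3)² - 6*(p - 3))) - 3 = (-3 + (4 - (-3 + p)² - 6*(-3 + p))) - 3 = (-3 + (4 - (-3 + p)² + (18 - 6*p))) - 3 = (-3 + (22 - (-3 + p)² - 6*p)) - 3 = (19 - (-3 + p)² - 6*p) - 3 = 16 - (-3 + p)² - 6*p)
(g(13) + 107)² = ((7 - 1*13²) + 107)² = ((7 - 1*169) + 107)² = ((7 - 169) + 107)² = (-162 + 107)² = (-55)² = 3025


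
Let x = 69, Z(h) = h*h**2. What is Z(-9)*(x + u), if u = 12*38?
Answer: -382725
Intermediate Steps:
Z(h) = h**3
u = 456
Z(-9)*(x + u) = (-9)**3*(69 + 456) = -729*525 = -382725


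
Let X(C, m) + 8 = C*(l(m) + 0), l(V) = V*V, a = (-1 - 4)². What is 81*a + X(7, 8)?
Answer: 2465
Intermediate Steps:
a = 25 (a = (-5)² = 25)
l(V) = V²
X(C, m) = -8 + C*m² (X(C, m) = -8 + C*(m² + 0) = -8 + C*m²)
81*a + X(7, 8) = 81*25 + (-8 + 7*8²) = 2025 + (-8 + 7*64) = 2025 + (-8 + 448) = 2025 + 440 = 2465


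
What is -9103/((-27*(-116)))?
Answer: -9103/3132 ≈ -2.9064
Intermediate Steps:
-9103/((-27*(-116))) = -9103/3132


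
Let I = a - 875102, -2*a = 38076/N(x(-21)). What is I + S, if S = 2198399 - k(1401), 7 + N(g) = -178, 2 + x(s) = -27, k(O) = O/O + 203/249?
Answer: 60962333147/46065 ≈ 1.3234e+6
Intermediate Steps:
k(O) = 452/249 (k(O) = 1 + 203*(1/249) = 1 + 203/249 = 452/249)
x(s) = -29 (x(s) = -2 - 27 = -29)
N(g) = -185 (N(g) = -7 - 178 = -185)
S = 547400899/249 (S = 2198399 - 1*452/249 = 2198399 - 452/249 = 547400899/249 ≈ 2.1984e+6)
a = 19038/185 (a = -19038/(-185) = -19038*(-1)/185 = -1/2*(-38076/185) = 19038/185 ≈ 102.91)
I = -161874832/185 (I = 19038/185 - 875102 = -161874832/185 ≈ -8.7500e+5)
I + S = -161874832/185 + 547400899/249 = 60962333147/46065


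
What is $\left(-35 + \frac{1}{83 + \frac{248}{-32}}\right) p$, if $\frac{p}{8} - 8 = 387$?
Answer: $- \frac{33277960}{301} \approx -1.1056 \cdot 10^{5}$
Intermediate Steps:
$p = 3160$ ($p = 64 + 8 \cdot 387 = 64 + 3096 = 3160$)
$\left(-35 + \frac{1}{83 + \frac{248}{-32}}\right) p = \left(-35 + \frac{1}{83 + \frac{248}{-32}}\right) 3160 = \left(-35 + \frac{1}{83 + 248 \left(- \frac{1}{32}\right)}\right) 3160 = \left(-35 + \frac{1}{83 - \frac{31}{4}}\right) 3160 = \left(-35 + \frac{1}{\frac{301}{4}}\right) 3160 = \left(-35 + \frac{4}{301}\right) 3160 = \left(- \frac{10531}{301}\right) 3160 = - \frac{33277960}{301}$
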